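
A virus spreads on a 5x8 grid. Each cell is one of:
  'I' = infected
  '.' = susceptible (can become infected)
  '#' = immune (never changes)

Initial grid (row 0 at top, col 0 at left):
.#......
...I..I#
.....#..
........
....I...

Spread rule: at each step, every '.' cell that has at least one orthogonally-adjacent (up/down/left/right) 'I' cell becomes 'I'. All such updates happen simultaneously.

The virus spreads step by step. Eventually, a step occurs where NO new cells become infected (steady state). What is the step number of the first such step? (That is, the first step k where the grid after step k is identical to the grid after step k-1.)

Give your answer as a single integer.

Step 0 (initial): 3 infected
Step 1: +10 new -> 13 infected
Step 2: +13 new -> 26 infected
Step 3: +6 new -> 32 infected
Step 4: +4 new -> 36 infected
Step 5: +1 new -> 37 infected
Step 6: +0 new -> 37 infected

Answer: 6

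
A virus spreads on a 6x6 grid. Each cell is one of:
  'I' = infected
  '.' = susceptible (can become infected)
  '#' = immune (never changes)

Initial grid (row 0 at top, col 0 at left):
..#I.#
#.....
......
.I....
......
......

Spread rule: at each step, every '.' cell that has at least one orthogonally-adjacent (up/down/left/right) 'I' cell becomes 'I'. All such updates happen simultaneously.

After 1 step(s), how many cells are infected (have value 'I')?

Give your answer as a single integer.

Answer: 8

Derivation:
Step 0 (initial): 2 infected
Step 1: +6 new -> 8 infected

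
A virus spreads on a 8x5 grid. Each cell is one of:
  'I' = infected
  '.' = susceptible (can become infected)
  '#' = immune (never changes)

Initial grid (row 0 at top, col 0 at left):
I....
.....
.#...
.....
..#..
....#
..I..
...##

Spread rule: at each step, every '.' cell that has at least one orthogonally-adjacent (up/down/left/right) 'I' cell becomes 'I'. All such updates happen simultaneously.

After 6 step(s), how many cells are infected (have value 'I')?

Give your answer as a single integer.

Answer: 35

Derivation:
Step 0 (initial): 2 infected
Step 1: +6 new -> 8 infected
Step 2: +8 new -> 16 infected
Step 3: +7 new -> 23 infected
Step 4: +7 new -> 30 infected
Step 5: +4 new -> 34 infected
Step 6: +1 new -> 35 infected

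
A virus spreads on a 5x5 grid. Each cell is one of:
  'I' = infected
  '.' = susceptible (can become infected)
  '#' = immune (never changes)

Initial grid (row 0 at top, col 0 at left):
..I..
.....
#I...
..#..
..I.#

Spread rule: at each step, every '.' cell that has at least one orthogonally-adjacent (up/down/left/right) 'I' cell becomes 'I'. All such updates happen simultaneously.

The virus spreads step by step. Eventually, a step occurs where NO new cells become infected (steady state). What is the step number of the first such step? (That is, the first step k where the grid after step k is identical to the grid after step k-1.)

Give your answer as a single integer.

Step 0 (initial): 3 infected
Step 1: +8 new -> 11 infected
Step 2: +8 new -> 19 infected
Step 3: +3 new -> 22 infected
Step 4: +0 new -> 22 infected

Answer: 4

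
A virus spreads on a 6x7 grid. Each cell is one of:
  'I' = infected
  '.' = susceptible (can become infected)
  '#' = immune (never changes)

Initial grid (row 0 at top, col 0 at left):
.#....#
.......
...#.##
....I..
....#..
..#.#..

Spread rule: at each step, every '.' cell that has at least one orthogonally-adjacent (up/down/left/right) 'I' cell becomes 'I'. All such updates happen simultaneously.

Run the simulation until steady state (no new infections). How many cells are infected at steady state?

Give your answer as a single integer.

Step 0 (initial): 1 infected
Step 1: +3 new -> 4 infected
Step 2: +5 new -> 9 infected
Step 3: +9 new -> 18 infected
Step 4: +8 new -> 26 infected
Step 5: +5 new -> 31 infected
Step 6: +2 new -> 33 infected
Step 7: +1 new -> 34 infected
Step 8: +0 new -> 34 infected

Answer: 34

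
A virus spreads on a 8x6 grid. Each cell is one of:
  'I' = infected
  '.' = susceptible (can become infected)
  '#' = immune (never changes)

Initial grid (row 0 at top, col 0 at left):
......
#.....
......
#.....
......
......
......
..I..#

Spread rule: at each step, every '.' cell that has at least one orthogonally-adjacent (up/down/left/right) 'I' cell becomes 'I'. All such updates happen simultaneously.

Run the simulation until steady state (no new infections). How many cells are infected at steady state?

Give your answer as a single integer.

Answer: 45

Derivation:
Step 0 (initial): 1 infected
Step 1: +3 new -> 4 infected
Step 2: +5 new -> 9 infected
Step 3: +5 new -> 14 infected
Step 4: +6 new -> 20 infected
Step 5: +6 new -> 26 infected
Step 6: +5 new -> 31 infected
Step 7: +6 new -> 37 infected
Step 8: +4 new -> 41 infected
Step 9: +3 new -> 44 infected
Step 10: +1 new -> 45 infected
Step 11: +0 new -> 45 infected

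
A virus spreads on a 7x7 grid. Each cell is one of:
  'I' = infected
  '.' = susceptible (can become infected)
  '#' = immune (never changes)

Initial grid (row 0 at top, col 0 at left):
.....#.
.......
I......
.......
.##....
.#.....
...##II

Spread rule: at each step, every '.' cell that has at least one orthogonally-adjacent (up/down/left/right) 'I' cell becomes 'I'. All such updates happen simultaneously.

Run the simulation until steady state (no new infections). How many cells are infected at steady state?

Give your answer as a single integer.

Step 0 (initial): 3 infected
Step 1: +5 new -> 8 infected
Step 2: +8 new -> 16 infected
Step 3: +9 new -> 25 infected
Step 4: +10 new -> 35 infected
Step 5: +6 new -> 41 infected
Step 6: +2 new -> 43 infected
Step 7: +0 new -> 43 infected

Answer: 43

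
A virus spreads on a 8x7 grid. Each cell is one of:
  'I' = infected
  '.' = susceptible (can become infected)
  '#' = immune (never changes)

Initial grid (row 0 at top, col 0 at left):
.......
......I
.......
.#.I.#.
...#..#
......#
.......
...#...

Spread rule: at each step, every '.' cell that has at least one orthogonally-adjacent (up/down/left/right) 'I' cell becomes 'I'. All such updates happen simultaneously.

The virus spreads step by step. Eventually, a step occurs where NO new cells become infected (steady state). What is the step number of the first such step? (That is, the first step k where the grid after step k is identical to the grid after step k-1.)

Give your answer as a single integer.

Step 0 (initial): 2 infected
Step 1: +6 new -> 8 infected
Step 2: +9 new -> 17 infected
Step 3: +8 new -> 25 infected
Step 4: +9 new -> 34 infected
Step 5: +9 new -> 43 infected
Step 6: +5 new -> 48 infected
Step 7: +2 new -> 50 infected
Step 8: +0 new -> 50 infected

Answer: 8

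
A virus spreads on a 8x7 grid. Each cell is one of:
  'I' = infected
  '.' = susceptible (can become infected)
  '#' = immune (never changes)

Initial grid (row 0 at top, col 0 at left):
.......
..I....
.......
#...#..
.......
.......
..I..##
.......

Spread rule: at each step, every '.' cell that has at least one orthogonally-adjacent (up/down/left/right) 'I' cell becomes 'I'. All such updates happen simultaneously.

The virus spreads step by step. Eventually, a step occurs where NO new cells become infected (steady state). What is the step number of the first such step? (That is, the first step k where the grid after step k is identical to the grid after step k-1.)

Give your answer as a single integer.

Answer: 7

Derivation:
Step 0 (initial): 2 infected
Step 1: +8 new -> 10 infected
Step 2: +14 new -> 24 infected
Step 3: +13 new -> 37 infected
Step 4: +7 new -> 44 infected
Step 5: +6 new -> 50 infected
Step 6: +2 new -> 52 infected
Step 7: +0 new -> 52 infected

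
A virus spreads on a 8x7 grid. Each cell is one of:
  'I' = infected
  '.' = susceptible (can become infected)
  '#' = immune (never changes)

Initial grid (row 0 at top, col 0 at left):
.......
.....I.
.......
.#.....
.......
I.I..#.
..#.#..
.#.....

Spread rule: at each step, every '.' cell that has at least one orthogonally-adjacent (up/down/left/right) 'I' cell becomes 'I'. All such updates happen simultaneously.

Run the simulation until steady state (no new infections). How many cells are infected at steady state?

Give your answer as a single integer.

Step 0 (initial): 3 infected
Step 1: +9 new -> 12 infected
Step 2: +14 new -> 26 infected
Step 3: +11 new -> 37 infected
Step 4: +7 new -> 44 infected
Step 5: +4 new -> 48 infected
Step 6: +3 new -> 51 infected
Step 7: +0 new -> 51 infected

Answer: 51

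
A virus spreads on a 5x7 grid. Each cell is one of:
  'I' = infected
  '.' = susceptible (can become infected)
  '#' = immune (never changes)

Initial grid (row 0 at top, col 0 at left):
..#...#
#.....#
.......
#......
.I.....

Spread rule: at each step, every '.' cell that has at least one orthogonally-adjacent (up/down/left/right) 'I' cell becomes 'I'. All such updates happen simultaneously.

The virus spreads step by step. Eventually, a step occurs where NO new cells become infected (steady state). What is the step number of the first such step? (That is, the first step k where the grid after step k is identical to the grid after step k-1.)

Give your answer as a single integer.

Step 0 (initial): 1 infected
Step 1: +3 new -> 4 infected
Step 2: +3 new -> 7 infected
Step 3: +5 new -> 12 infected
Step 4: +5 new -> 17 infected
Step 5: +5 new -> 22 infected
Step 6: +4 new -> 26 infected
Step 7: +3 new -> 29 infected
Step 8: +1 new -> 30 infected
Step 9: +0 new -> 30 infected

Answer: 9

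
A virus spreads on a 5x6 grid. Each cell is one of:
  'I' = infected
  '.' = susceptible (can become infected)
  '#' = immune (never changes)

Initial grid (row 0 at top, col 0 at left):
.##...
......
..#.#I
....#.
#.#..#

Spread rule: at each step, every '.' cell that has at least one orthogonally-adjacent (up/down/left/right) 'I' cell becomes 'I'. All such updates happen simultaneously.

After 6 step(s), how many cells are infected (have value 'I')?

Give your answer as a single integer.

Answer: 16

Derivation:
Step 0 (initial): 1 infected
Step 1: +2 new -> 3 infected
Step 2: +2 new -> 5 infected
Step 3: +2 new -> 7 infected
Step 4: +3 new -> 10 infected
Step 5: +2 new -> 12 infected
Step 6: +4 new -> 16 infected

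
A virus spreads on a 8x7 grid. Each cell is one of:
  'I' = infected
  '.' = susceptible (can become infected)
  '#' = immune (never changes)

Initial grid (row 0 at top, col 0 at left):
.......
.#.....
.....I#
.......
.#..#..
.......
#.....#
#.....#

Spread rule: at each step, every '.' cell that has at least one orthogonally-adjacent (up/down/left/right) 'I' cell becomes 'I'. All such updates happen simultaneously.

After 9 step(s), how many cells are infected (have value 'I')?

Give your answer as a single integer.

Answer: 48

Derivation:
Step 0 (initial): 1 infected
Step 1: +3 new -> 4 infected
Step 2: +7 new -> 11 infected
Step 3: +7 new -> 18 infected
Step 4: +8 new -> 26 infected
Step 5: +7 new -> 33 infected
Step 6: +6 new -> 39 infected
Step 7: +5 new -> 44 infected
Step 8: +3 new -> 47 infected
Step 9: +1 new -> 48 infected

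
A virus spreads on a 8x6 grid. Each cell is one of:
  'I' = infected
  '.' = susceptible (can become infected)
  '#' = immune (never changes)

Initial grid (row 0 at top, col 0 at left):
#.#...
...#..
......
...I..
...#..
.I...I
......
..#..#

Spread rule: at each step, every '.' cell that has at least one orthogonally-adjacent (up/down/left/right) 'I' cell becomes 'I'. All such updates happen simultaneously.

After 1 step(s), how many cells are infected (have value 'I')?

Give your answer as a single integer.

Answer: 13

Derivation:
Step 0 (initial): 3 infected
Step 1: +10 new -> 13 infected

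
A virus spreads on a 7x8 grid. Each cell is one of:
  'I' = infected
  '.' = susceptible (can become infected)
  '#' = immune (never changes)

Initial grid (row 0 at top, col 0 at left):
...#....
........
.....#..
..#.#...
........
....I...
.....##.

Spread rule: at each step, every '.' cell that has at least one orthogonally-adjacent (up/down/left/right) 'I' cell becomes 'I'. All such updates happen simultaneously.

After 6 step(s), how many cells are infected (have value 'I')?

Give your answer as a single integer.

Answer: 38

Derivation:
Step 0 (initial): 1 infected
Step 1: +4 new -> 5 infected
Step 2: +5 new -> 10 infected
Step 3: +7 new -> 17 infected
Step 4: +7 new -> 24 infected
Step 5: +8 new -> 32 infected
Step 6: +6 new -> 38 infected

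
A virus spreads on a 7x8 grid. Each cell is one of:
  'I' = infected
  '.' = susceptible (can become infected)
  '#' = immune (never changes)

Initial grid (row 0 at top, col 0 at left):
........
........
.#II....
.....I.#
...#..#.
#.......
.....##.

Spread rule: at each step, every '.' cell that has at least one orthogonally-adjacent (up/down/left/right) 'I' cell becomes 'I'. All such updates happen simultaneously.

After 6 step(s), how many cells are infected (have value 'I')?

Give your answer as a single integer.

Answer: 49

Derivation:
Step 0 (initial): 3 infected
Step 1: +9 new -> 12 infected
Step 2: +10 new -> 22 infected
Step 3: +11 new -> 33 infected
Step 4: +10 new -> 43 infected
Step 5: +5 new -> 48 infected
Step 6: +1 new -> 49 infected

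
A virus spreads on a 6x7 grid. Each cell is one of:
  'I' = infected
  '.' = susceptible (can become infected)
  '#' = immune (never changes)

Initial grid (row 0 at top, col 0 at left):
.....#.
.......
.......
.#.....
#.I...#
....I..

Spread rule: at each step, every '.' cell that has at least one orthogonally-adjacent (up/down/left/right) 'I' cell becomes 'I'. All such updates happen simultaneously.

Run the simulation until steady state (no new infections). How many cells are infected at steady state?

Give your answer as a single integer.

Answer: 38

Derivation:
Step 0 (initial): 2 infected
Step 1: +7 new -> 9 infected
Step 2: +6 new -> 15 infected
Step 3: +6 new -> 21 infected
Step 4: +7 new -> 28 infected
Step 5: +7 new -> 35 infected
Step 6: +2 new -> 37 infected
Step 7: +1 new -> 38 infected
Step 8: +0 new -> 38 infected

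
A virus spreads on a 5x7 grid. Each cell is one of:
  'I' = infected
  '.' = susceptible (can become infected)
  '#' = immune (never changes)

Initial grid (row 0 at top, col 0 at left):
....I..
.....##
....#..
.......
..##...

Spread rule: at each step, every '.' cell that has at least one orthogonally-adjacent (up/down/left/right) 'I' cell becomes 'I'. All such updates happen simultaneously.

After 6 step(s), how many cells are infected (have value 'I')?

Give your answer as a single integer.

Step 0 (initial): 1 infected
Step 1: +3 new -> 4 infected
Step 2: +3 new -> 7 infected
Step 3: +3 new -> 10 infected
Step 4: +4 new -> 14 infected
Step 5: +4 new -> 18 infected
Step 6: +4 new -> 22 infected

Answer: 22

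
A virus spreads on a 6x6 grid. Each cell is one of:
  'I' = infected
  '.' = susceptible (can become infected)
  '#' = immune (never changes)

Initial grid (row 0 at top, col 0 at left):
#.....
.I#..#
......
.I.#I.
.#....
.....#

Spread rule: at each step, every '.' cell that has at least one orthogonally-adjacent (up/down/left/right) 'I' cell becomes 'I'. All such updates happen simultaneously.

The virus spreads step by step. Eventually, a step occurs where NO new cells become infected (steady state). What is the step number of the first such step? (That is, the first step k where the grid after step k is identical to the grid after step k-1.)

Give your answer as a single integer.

Answer: 5

Derivation:
Step 0 (initial): 3 infected
Step 1: +8 new -> 11 infected
Step 2: +11 new -> 22 infected
Step 3: +6 new -> 28 infected
Step 4: +2 new -> 30 infected
Step 5: +0 new -> 30 infected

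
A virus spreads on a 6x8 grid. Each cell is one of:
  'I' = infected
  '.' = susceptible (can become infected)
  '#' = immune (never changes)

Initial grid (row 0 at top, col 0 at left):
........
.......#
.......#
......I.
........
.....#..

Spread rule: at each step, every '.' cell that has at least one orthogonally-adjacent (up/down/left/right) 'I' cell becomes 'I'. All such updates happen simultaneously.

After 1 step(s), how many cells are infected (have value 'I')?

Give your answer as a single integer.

Answer: 5

Derivation:
Step 0 (initial): 1 infected
Step 1: +4 new -> 5 infected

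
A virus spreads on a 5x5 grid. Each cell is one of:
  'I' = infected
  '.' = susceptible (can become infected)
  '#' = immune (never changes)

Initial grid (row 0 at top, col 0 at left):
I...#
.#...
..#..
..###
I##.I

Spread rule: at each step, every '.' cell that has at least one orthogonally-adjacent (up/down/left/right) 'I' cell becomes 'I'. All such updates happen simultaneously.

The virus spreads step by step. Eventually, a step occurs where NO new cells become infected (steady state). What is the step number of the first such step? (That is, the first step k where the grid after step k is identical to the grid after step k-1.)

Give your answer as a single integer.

Step 0 (initial): 3 infected
Step 1: +4 new -> 7 infected
Step 2: +3 new -> 10 infected
Step 3: +3 new -> 13 infected
Step 4: +1 new -> 14 infected
Step 5: +2 new -> 16 infected
Step 6: +1 new -> 17 infected
Step 7: +0 new -> 17 infected

Answer: 7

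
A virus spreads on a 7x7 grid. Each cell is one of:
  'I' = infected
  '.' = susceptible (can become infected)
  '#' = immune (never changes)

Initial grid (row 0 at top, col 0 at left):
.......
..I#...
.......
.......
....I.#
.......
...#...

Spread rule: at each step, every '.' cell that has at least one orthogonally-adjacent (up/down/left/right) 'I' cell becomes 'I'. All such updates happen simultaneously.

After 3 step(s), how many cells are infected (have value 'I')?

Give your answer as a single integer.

Answer: 33

Derivation:
Step 0 (initial): 2 infected
Step 1: +7 new -> 9 infected
Step 2: +13 new -> 22 infected
Step 3: +11 new -> 33 infected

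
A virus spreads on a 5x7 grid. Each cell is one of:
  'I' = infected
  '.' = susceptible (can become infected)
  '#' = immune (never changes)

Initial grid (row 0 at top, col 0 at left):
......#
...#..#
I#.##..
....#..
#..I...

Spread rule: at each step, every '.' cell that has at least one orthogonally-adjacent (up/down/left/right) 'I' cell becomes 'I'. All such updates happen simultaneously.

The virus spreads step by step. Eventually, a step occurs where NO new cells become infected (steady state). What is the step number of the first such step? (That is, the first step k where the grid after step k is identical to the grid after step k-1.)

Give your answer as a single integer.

Step 0 (initial): 2 infected
Step 1: +5 new -> 7 infected
Step 2: +6 new -> 13 infected
Step 3: +5 new -> 18 infected
Step 4: +3 new -> 21 infected
Step 5: +3 new -> 24 infected
Step 6: +3 new -> 27 infected
Step 7: +0 new -> 27 infected

Answer: 7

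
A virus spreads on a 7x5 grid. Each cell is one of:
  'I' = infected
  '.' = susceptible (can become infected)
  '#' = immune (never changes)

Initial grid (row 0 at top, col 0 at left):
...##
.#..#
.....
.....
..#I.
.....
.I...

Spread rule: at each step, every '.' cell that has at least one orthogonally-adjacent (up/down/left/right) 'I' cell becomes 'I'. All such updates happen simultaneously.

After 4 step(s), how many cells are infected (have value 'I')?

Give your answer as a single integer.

Step 0 (initial): 2 infected
Step 1: +6 new -> 8 infected
Step 2: +8 new -> 16 infected
Step 3: +6 new -> 22 infected
Step 4: +3 new -> 25 infected

Answer: 25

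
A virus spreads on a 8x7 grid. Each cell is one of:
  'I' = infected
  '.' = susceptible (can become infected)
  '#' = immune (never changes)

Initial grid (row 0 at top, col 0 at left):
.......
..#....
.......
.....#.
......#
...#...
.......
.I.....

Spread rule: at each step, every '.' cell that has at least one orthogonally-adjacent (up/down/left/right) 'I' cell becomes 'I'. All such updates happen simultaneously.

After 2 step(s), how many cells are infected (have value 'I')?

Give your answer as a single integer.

Answer: 8

Derivation:
Step 0 (initial): 1 infected
Step 1: +3 new -> 4 infected
Step 2: +4 new -> 8 infected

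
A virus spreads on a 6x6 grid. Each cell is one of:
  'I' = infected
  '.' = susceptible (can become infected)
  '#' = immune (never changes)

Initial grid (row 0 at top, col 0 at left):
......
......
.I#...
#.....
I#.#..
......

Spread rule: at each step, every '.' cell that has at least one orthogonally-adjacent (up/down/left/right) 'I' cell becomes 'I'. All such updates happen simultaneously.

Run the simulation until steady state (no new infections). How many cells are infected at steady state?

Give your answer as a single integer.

Answer: 32

Derivation:
Step 0 (initial): 2 infected
Step 1: +4 new -> 6 infected
Step 2: +5 new -> 11 infected
Step 3: +6 new -> 17 infected
Step 4: +5 new -> 22 infected
Step 5: +6 new -> 28 infected
Step 6: +4 new -> 32 infected
Step 7: +0 new -> 32 infected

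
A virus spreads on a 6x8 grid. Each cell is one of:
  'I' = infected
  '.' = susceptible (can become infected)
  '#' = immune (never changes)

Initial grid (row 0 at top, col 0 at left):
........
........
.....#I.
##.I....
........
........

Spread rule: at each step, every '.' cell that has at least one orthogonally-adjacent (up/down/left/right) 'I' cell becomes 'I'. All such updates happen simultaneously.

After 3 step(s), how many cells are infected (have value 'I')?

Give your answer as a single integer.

Step 0 (initial): 2 infected
Step 1: +7 new -> 9 infected
Step 2: +12 new -> 21 infected
Step 3: +12 new -> 33 infected

Answer: 33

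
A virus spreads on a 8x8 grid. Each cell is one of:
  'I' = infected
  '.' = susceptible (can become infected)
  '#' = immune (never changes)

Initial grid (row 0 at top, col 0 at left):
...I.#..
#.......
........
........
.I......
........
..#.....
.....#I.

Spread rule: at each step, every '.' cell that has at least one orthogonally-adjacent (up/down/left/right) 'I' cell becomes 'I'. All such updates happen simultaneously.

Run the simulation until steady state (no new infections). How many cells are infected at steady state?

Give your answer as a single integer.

Step 0 (initial): 3 infected
Step 1: +9 new -> 12 infected
Step 2: +14 new -> 26 infected
Step 3: +15 new -> 41 infected
Step 4: +11 new -> 52 infected
Step 5: +6 new -> 58 infected
Step 6: +2 new -> 60 infected
Step 7: +0 new -> 60 infected

Answer: 60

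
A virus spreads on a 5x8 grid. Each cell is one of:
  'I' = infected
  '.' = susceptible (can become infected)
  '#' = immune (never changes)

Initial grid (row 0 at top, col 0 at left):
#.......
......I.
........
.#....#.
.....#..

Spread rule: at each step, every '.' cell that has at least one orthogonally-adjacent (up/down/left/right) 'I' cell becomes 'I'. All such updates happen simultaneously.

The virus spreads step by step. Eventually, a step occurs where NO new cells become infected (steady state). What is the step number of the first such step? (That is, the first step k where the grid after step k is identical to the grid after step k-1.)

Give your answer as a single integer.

Step 0 (initial): 1 infected
Step 1: +4 new -> 5 infected
Step 2: +5 new -> 10 infected
Step 3: +5 new -> 15 infected
Step 4: +5 new -> 20 infected
Step 5: +6 new -> 26 infected
Step 6: +5 new -> 31 infected
Step 7: +2 new -> 33 infected
Step 8: +2 new -> 35 infected
Step 9: +1 new -> 36 infected
Step 10: +0 new -> 36 infected

Answer: 10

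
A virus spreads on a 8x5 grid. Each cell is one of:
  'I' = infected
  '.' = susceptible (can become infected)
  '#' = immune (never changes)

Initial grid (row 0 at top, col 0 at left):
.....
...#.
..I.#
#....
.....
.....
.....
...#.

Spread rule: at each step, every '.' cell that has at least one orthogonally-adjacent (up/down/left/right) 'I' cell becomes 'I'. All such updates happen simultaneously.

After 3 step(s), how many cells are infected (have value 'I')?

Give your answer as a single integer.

Step 0 (initial): 1 infected
Step 1: +4 new -> 5 infected
Step 2: +6 new -> 11 infected
Step 3: +7 new -> 18 infected

Answer: 18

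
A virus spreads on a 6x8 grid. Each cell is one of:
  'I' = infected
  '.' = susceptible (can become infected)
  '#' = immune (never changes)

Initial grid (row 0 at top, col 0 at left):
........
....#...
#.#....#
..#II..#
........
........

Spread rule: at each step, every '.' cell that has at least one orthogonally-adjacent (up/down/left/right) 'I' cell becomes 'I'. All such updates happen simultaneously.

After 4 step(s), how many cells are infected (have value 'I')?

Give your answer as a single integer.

Step 0 (initial): 2 infected
Step 1: +5 new -> 7 infected
Step 2: +7 new -> 14 infected
Step 3: +8 new -> 22 infected
Step 4: +10 new -> 32 infected

Answer: 32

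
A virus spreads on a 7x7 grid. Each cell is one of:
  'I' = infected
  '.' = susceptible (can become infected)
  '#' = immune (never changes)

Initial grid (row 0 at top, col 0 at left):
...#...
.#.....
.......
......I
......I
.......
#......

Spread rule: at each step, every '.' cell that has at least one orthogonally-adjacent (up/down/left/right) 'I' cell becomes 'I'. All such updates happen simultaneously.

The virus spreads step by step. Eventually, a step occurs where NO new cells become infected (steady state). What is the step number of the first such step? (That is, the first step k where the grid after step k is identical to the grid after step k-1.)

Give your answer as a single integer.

Step 0 (initial): 2 infected
Step 1: +4 new -> 6 infected
Step 2: +6 new -> 12 infected
Step 3: +7 new -> 19 infected
Step 4: +7 new -> 26 infected
Step 5: +7 new -> 33 infected
Step 6: +6 new -> 39 infected
Step 7: +4 new -> 43 infected
Step 8: +2 new -> 45 infected
Step 9: +1 new -> 46 infected
Step 10: +0 new -> 46 infected

Answer: 10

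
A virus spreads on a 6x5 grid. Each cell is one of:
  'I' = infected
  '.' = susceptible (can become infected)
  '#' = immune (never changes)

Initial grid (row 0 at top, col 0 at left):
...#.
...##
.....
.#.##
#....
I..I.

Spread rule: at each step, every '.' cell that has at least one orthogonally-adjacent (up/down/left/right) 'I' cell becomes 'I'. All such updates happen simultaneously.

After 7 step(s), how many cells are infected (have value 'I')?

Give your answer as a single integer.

Step 0 (initial): 2 infected
Step 1: +4 new -> 6 infected
Step 2: +3 new -> 9 infected
Step 3: +1 new -> 10 infected
Step 4: +1 new -> 11 infected
Step 5: +3 new -> 14 infected
Step 6: +4 new -> 18 infected
Step 7: +3 new -> 21 infected

Answer: 21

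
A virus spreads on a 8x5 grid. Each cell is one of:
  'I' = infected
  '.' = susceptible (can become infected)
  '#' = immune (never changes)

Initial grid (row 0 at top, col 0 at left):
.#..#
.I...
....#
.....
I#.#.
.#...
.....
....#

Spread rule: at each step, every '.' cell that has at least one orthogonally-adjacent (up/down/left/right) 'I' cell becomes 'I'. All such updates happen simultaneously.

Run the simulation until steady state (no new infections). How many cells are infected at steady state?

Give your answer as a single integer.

Answer: 33

Derivation:
Step 0 (initial): 2 infected
Step 1: +5 new -> 7 infected
Step 2: +7 new -> 14 infected
Step 3: +6 new -> 20 infected
Step 4: +4 new -> 24 infected
Step 5: +4 new -> 28 infected
Step 6: +4 new -> 32 infected
Step 7: +1 new -> 33 infected
Step 8: +0 new -> 33 infected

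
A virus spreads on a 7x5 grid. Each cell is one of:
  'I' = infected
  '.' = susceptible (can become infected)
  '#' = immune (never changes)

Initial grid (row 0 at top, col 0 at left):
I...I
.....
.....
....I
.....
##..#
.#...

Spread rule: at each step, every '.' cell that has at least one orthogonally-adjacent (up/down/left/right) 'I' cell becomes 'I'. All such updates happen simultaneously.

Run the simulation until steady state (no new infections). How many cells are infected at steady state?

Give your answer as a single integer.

Answer: 30

Derivation:
Step 0 (initial): 3 infected
Step 1: +7 new -> 10 infected
Step 2: +7 new -> 17 infected
Step 3: +7 new -> 24 infected
Step 4: +4 new -> 28 infected
Step 5: +2 new -> 30 infected
Step 6: +0 new -> 30 infected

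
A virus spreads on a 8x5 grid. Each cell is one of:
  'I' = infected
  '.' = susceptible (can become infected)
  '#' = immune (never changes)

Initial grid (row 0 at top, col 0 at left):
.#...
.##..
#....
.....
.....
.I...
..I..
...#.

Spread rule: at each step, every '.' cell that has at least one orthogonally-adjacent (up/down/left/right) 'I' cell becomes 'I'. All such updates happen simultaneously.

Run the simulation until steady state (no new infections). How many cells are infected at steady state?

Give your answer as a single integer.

Answer: 33

Derivation:
Step 0 (initial): 2 infected
Step 1: +6 new -> 8 infected
Step 2: +7 new -> 15 infected
Step 3: +7 new -> 22 infected
Step 4: +3 new -> 25 infected
Step 5: +2 new -> 27 infected
Step 6: +2 new -> 29 infected
Step 7: +2 new -> 31 infected
Step 8: +2 new -> 33 infected
Step 9: +0 new -> 33 infected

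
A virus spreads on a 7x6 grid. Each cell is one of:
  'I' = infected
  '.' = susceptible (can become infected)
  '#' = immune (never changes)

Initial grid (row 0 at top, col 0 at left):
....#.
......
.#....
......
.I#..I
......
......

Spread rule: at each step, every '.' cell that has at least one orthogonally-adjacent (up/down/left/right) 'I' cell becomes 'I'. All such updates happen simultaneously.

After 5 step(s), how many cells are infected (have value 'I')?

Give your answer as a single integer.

Answer: 37

Derivation:
Step 0 (initial): 2 infected
Step 1: +6 new -> 8 infected
Step 2: +10 new -> 18 infected
Step 3: +9 new -> 27 infected
Step 4: +6 new -> 33 infected
Step 5: +4 new -> 37 infected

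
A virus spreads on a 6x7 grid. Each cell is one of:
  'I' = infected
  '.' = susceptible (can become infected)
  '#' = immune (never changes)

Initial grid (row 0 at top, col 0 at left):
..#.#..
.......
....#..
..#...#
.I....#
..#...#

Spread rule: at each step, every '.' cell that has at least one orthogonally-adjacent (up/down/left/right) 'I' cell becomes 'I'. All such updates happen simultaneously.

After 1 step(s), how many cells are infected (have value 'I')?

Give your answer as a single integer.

Step 0 (initial): 1 infected
Step 1: +4 new -> 5 infected

Answer: 5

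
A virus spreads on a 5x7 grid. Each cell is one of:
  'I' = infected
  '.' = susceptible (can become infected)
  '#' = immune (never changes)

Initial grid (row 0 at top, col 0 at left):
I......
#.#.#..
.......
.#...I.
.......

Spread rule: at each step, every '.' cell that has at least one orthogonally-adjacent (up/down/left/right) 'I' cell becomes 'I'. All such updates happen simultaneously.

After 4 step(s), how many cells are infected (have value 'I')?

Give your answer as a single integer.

Answer: 28

Derivation:
Step 0 (initial): 2 infected
Step 1: +5 new -> 7 infected
Step 2: +8 new -> 15 infected
Step 3: +7 new -> 22 infected
Step 4: +6 new -> 28 infected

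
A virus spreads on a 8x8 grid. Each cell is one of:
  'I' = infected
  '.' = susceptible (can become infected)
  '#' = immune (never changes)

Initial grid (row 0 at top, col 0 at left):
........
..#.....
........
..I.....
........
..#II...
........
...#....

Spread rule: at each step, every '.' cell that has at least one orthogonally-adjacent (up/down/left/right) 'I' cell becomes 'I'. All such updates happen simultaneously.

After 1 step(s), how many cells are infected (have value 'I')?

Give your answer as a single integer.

Answer: 12

Derivation:
Step 0 (initial): 3 infected
Step 1: +9 new -> 12 infected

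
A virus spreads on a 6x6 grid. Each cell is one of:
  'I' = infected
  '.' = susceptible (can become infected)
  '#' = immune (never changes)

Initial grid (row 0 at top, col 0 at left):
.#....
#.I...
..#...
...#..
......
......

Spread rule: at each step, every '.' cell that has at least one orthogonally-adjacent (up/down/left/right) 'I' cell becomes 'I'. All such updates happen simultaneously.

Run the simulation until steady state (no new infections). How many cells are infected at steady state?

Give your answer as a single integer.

Step 0 (initial): 1 infected
Step 1: +3 new -> 4 infected
Step 2: +4 new -> 8 infected
Step 3: +5 new -> 13 infected
Step 4: +6 new -> 19 infected
Step 5: +5 new -> 24 infected
Step 6: +5 new -> 29 infected
Step 7: +2 new -> 31 infected
Step 8: +0 new -> 31 infected

Answer: 31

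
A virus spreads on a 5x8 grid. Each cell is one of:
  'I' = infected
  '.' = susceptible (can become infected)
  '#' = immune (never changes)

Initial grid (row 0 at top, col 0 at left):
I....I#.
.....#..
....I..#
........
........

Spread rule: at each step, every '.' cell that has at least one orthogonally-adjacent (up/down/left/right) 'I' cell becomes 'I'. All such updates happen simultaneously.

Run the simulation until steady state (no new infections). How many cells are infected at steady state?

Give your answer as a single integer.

Step 0 (initial): 3 infected
Step 1: +7 new -> 10 infected
Step 2: +10 new -> 20 infected
Step 3: +8 new -> 28 infected
Step 4: +6 new -> 34 infected
Step 5: +3 new -> 37 infected
Step 6: +0 new -> 37 infected

Answer: 37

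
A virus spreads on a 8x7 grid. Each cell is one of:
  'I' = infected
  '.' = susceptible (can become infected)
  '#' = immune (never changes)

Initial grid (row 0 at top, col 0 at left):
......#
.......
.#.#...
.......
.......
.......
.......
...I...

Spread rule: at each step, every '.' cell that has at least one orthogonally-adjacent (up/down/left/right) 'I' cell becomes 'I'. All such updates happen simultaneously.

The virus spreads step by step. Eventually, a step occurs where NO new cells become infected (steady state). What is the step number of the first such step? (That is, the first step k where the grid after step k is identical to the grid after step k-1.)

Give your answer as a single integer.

Step 0 (initial): 1 infected
Step 1: +3 new -> 4 infected
Step 2: +5 new -> 9 infected
Step 3: +7 new -> 16 infected
Step 4: +7 new -> 23 infected
Step 5: +6 new -> 29 infected
Step 6: +6 new -> 35 infected
Step 7: +5 new -> 40 infected
Step 8: +7 new -> 47 infected
Step 9: +5 new -> 52 infected
Step 10: +1 new -> 53 infected
Step 11: +0 new -> 53 infected

Answer: 11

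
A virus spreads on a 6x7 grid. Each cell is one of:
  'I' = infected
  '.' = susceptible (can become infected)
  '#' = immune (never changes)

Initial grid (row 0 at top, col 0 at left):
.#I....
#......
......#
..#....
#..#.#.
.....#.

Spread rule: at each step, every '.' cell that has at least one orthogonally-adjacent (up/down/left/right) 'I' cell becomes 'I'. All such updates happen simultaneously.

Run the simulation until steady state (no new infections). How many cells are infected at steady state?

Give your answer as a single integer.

Step 0 (initial): 1 infected
Step 1: +2 new -> 3 infected
Step 2: +4 new -> 7 infected
Step 3: +4 new -> 11 infected
Step 4: +6 new -> 17 infected
Step 5: +5 new -> 22 infected
Step 6: +4 new -> 26 infected
Step 7: +4 new -> 30 infected
Step 8: +2 new -> 32 infected
Step 9: +1 new -> 33 infected
Step 10: +0 new -> 33 infected

Answer: 33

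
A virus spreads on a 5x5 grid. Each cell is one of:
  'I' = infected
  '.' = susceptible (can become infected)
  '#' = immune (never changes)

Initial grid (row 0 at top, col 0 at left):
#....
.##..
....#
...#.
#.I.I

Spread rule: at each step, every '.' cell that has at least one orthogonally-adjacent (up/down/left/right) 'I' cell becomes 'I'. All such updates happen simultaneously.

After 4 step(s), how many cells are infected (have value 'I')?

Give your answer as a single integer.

Answer: 13

Derivation:
Step 0 (initial): 2 infected
Step 1: +4 new -> 6 infected
Step 2: +2 new -> 8 infected
Step 3: +3 new -> 11 infected
Step 4: +2 new -> 13 infected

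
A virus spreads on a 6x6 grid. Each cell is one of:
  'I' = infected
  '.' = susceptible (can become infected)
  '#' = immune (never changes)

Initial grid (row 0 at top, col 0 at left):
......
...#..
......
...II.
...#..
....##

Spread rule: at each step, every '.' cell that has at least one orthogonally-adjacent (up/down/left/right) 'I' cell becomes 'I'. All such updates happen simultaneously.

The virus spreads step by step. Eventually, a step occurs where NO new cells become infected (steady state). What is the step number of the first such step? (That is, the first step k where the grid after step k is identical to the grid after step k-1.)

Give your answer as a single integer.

Step 0 (initial): 2 infected
Step 1: +5 new -> 7 infected
Step 2: +6 new -> 13 infected
Step 3: +7 new -> 20 infected
Step 4: +8 new -> 28 infected
Step 5: +3 new -> 31 infected
Step 6: +1 new -> 32 infected
Step 7: +0 new -> 32 infected

Answer: 7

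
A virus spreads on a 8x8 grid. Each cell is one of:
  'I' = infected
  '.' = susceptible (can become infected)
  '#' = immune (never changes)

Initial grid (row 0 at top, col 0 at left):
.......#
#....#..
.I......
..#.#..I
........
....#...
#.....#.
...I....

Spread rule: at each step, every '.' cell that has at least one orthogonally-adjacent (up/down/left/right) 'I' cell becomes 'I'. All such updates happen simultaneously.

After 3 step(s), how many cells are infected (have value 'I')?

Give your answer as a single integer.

Answer: 47

Derivation:
Step 0 (initial): 3 infected
Step 1: +10 new -> 13 infected
Step 2: +15 new -> 28 infected
Step 3: +19 new -> 47 infected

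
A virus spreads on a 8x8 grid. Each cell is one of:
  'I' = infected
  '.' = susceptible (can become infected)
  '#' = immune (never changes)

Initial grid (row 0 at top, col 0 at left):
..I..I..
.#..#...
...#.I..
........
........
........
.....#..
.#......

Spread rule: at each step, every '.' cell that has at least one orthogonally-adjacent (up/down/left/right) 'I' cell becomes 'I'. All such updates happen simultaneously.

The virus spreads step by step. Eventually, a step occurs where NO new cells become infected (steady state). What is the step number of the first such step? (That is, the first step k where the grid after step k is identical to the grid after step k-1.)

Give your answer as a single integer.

Answer: 10

Derivation:
Step 0 (initial): 3 infected
Step 1: +9 new -> 12 infected
Step 2: +9 new -> 21 infected
Step 3: +9 new -> 30 infected
Step 4: +7 new -> 37 infected
Step 5: +7 new -> 44 infected
Step 6: +7 new -> 51 infected
Step 7: +6 new -> 57 infected
Step 8: +1 new -> 58 infected
Step 9: +1 new -> 59 infected
Step 10: +0 new -> 59 infected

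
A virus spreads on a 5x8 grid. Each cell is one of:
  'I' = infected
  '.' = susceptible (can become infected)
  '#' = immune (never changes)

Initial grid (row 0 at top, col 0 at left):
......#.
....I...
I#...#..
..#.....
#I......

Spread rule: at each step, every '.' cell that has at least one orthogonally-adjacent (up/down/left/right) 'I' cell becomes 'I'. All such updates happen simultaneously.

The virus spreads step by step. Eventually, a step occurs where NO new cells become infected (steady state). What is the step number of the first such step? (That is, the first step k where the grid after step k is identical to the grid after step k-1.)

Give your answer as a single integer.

Step 0 (initial): 3 infected
Step 1: +8 new -> 11 infected
Step 2: +9 new -> 20 infected
Step 3: +8 new -> 28 infected
Step 4: +4 new -> 32 infected
Step 5: +2 new -> 34 infected
Step 6: +1 new -> 35 infected
Step 7: +0 new -> 35 infected

Answer: 7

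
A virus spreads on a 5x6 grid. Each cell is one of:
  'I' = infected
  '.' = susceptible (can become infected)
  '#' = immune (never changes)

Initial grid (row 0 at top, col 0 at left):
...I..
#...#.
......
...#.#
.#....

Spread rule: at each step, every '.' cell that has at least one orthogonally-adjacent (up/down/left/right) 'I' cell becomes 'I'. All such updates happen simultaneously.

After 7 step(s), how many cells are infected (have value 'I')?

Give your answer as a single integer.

Step 0 (initial): 1 infected
Step 1: +3 new -> 4 infected
Step 2: +4 new -> 8 infected
Step 3: +5 new -> 13 infected
Step 4: +4 new -> 17 infected
Step 5: +4 new -> 21 infected
Step 6: +3 new -> 24 infected
Step 7: +1 new -> 25 infected

Answer: 25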